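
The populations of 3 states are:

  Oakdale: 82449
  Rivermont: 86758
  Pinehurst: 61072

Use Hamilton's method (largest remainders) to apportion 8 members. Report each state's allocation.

The standard divisor is 230279/8 ≈ 28784.875.
Standard quotas: Oakdale 2.8643, Rivermont 3.0140, Pinehurst 2.1217.
Lower quotas: Oakdale 2, Rivermont 3, Pinehurst 2 (sum 7, leaving 1 seat).
Remainders in descending order: Oakdale 0.8643, Pinehurst 0.1217, Rivermont 0.0140.
Largest remainder: Oakdale receives the extra seat.

Oakdale 3, Rivermont 3, Pinehurst 2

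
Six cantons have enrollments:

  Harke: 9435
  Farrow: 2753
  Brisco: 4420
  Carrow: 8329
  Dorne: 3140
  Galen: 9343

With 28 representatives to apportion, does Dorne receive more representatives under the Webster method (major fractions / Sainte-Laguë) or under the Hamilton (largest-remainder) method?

Hamilton

Webster: Harke 7, Farrow 2, Brisco 3, Carrow 7, Dorne 2, Galen 7.
Hamilton: Harke 7, Farrow 2, Brisco 3, Carrow 6, Dorne 3, Galen 7.
Dorne gets 2 under Webster and 3 under Hamilton.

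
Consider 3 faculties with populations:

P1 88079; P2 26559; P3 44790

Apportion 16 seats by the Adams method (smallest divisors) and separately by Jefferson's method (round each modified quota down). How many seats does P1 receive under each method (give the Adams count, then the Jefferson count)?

8 and 9

Adams: P1 8, P2 3, P3 5.
Jefferson: P1 9, P2 2, P3 5.
P1 gets 8 under Adams and 9 under Jefferson.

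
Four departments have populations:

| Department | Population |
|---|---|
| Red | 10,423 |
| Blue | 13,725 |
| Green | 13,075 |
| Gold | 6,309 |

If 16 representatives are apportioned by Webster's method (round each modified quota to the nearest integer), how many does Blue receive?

5

Standard divisor 43532/16 ≈ 2720.75; standard quotas: Red 3.831, Blue 5.045, Green 4.806, Gold 2.319.
Rounding to the nearest integer gives Red 4, Blue 5, Green 5, Gold 2 — total 16, matching the house size, so no adjustment is needed.
Blue receives 5.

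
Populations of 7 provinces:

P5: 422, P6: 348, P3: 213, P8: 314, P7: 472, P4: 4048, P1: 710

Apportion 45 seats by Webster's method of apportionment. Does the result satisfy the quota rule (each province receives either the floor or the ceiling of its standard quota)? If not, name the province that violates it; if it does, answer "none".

P4

Standard quotas: P5 2.909, P6 2.399, P3 1.469, P8 2.165, P7 3.254, P4 27.909, P1 4.895.
Webster allocation: P5 3, P6 2, P3 1, P8 2, P7 3, P4 29, P1 5.
P4 has quota 27.909 (lower 27, upper 28) but receives 29 — outside the quota interval.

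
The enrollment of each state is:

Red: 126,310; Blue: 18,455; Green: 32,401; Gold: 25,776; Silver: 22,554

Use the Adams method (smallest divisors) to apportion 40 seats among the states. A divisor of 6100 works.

With modified divisor 6100: modified quotas Red 20.707, Blue 3.025, Green 5.312, Gold 4.226, Silver 3.697.
Rounding up: Red 21, Blue 4, Green 6, Gold 5, Silver 4 (total 40).

Red: 21, Blue: 4, Green: 6, Gold: 5, Silver: 4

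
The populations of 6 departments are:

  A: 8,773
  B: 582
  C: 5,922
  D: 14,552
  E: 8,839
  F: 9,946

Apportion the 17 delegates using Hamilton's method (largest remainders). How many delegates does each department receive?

A: 3, B: 0, C: 2, D: 5, E: 3, F: 4

Total 48614; standard divisor 48614/17 ≈ 2859.647.
Standard quotas: A 3.0679, B 0.2035, C 2.0709, D 5.0887, E 3.0909, F 3.4781.
Lower quotas: A 3, B 0, C 2, D 5, E 3, F 3 (sum 16, leaving 1 seat).
Remainders in descending order: F 0.4781, B 0.2035, E 0.0909, D 0.0887, C 0.0709, A 0.0679.
The surplus seat goes to F.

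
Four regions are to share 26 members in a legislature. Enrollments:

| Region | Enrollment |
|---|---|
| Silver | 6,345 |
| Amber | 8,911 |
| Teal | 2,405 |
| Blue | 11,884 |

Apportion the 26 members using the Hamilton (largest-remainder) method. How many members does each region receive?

Silver: 6, Amber: 8, Teal: 2, Blue: 10

The standard divisor is 29545/26 ≈ 1136.346.
Standard quotas: Silver 5.5837, Amber 7.8418, Teal 2.1164, Blue 10.4581.
Lower quotas: Silver 5, Amber 7, Teal 2, Blue 10 (sum 24, leaving 2 seats).
Remainders in descending order: Amber 0.8418, Silver 0.5837, Blue 0.4581, Teal 0.1164.
The surplus seats go to Amber, Silver.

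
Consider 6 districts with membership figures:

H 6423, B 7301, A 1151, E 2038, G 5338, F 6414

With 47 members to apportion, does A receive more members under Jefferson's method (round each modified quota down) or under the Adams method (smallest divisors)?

Adams

Jefferson: H 11, B 12, A 1, E 3, G 9, F 11.
Adams: H 10, B 12, A 2, E 4, G 9, F 10.
A gets 1 under Jefferson and 2 under Adams.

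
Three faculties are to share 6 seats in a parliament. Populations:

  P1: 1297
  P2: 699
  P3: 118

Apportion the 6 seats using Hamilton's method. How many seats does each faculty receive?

P1: 4; P2: 2; P3: 0

Total 2114; standard divisor 2114/6 ≈ 352.333.
Standard quotas: P1 3.681, P2 1.984, P3 0.335.
Lower quotas: P1 3, P2 1, P3 0 (sum 4, leaving 2 seats).
Remainders in descending order: P2 0.984, P1 0.681, P3 0.335.
Largest remainders: P2, P1 receive the extra seats.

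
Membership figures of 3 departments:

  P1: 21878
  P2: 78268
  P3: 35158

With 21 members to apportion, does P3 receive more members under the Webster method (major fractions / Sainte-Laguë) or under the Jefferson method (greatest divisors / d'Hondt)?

Webster: P1 3, P2 12, P3 6.
Jefferson: P1 3, P2 13, P3 5.
P3 gets 6 under Webster and 5 under Jefferson.

Webster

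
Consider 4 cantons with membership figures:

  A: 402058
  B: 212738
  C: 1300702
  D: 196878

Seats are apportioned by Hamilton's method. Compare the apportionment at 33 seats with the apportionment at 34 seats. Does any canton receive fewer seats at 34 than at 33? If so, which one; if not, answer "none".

At 33 seats: A 6, B 4, C 20, D 3.
At 34 seats: A 7, B 3, C 21, D 3.
B drops from 4 to 3.

B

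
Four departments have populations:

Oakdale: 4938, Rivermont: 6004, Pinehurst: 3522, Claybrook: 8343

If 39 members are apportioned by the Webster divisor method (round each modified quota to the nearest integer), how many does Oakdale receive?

Standard divisor 22807/39 ≈ 584.795; standard quotas: Oakdale 8.444, Rivermont 10.267, Pinehurst 6.023, Claybrook 14.267.
Rounding to the nearest integer gives 8, 10, 6, 14 = 38 seats, so the divisor must be adjusted.
With modified divisor 578: modified quotas Oakdale 8.543, Rivermont 10.388, Pinehurst 6.093, Claybrook 14.434.
Rounding to the nearest integer: Oakdale 9, Rivermont 10, Pinehurst 6, Claybrook 14 (total 39).
Oakdale receives 9.

9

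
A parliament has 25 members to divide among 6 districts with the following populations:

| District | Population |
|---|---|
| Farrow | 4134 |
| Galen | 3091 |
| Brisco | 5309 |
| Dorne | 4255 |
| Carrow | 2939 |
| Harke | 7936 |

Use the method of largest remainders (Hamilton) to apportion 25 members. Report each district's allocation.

Farrow: 4; Galen: 3; Brisco: 5; Dorne: 4; Carrow: 2; Harke: 7

The standard divisor is 27664/25 ≈ 1106.56.
Standard quotas: Farrow 3.7359, Galen 2.7933, Brisco 4.7978, Dorne 3.8453, Carrow 2.6560, Harke 7.1718.
Lower quotas: Farrow 3, Galen 2, Brisco 4, Dorne 3, Carrow 2, Harke 7 (sum 21, leaving 4 seats).
Remainders in descending order: Dorne 0.8453, Brisco 0.7978, Galen 0.7933, Farrow 0.7359, Carrow 0.6560, Harke 0.1718.
Largest remainders: Dorne, Brisco, Galen, Farrow receive the extra seats.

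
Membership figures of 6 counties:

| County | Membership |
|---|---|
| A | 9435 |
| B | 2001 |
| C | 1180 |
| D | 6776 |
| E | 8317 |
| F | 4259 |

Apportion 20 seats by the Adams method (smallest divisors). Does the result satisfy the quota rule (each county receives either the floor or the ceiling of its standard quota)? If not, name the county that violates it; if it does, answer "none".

Standard quotas: A 5.903, B 1.252, C 0.738, D 4.239, E 5.203, F 2.665.
Adams allocation: A 5, B 2, C 1, D 4, E 5, F 3.
Every allocation lies between the lower and upper quota.

none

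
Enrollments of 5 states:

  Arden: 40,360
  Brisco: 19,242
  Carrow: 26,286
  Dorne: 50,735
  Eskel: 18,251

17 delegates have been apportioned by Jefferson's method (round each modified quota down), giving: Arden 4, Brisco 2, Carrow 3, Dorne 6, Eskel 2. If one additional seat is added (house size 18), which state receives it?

Priority for the next seat is population ÷ (current seats + 1).
Priorities: Arden 8072.000, Brisco 6414.000, Carrow 6571.500, Dorne 7247.857, Eskel 6083.667.
Highest priority: Arden.

Arden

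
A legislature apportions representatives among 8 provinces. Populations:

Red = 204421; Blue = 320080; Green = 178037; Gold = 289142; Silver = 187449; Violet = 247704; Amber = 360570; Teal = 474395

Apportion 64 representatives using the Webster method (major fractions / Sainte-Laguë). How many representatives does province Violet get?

7

Standard divisor 2261798/64 ≈ 35340.594; standard quotas: Red 5.784, Blue 9.057, Green 5.038, Gold 8.182, Silver 5.304, Violet 7.009, Amber 10.203, Teal 13.424.
Rounding to the nearest integer gives 6, 9, 5, 8, 5, 7, 10, 13 = 63 seats, so the divisor must be adjusted.
With modified divisor 34700: modified quotas Red 5.891, Blue 9.224, Green 5.131, Gold 8.333, Silver 5.402, Violet 7.138, Amber 10.391, Teal 13.671.
Rounding to the nearest integer: Red 6, Blue 9, Green 5, Gold 8, Silver 5, Violet 7, Amber 10, Teal 14 (total 64).
Violet receives 7.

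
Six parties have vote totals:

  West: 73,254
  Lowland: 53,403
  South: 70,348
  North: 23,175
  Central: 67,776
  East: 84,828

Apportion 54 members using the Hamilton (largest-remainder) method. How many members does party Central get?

Total 372784; standard divisor 372784/54 ≈ 6903.407.
Standard quotas: West 10.6113, Lowland 7.7357, South 10.1903, North 3.3570, Central 9.8178, East 12.2878.
Lower quotas: West 10, Lowland 7, South 10, North 3, Central 9, East 12 (sum 51, leaving 3 seats).
Remainders in descending order: Central 0.8178, Lowland 0.7357, West 0.6113, North 0.3570, East 0.2878, South 0.1903.
The surplus seats go to Central, Lowland, West.
Central receives 10.

10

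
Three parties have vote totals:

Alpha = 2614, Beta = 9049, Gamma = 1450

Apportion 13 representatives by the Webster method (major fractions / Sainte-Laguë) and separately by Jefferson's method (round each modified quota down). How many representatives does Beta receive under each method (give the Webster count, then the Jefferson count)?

9 and 10

Webster: Alpha 3, Beta 9, Gamma 1.
Jefferson: Alpha 2, Beta 10, Gamma 1.
Beta gets 9 under Webster and 10 under Jefferson.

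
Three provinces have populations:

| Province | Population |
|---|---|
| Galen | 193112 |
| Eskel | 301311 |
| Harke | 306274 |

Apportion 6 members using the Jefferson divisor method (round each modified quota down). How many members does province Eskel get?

Standard divisor 800697/6 ≈ 133449.5; standard quotas: Galen 1.447, Eskel 2.258, Harke 2.295.
Rounding down gives 1, 2, 2 = 5 seats, so the divisor must be adjusted.
With modified divisor 101300: modified quotas Galen 1.906, Eskel 2.974, Harke 3.023.
Rounding down: Galen 1, Eskel 2, Harke 3 (total 6).
Eskel receives 2.

2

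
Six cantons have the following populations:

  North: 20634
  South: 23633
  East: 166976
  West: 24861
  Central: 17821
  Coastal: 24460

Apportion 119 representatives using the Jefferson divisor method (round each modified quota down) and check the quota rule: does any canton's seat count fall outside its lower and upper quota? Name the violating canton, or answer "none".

East

Standard quotas: North 8.820, South 10.102, East 71.376, West 10.627, Central 7.618, Coastal 10.456.
Jefferson allocation: North 9, South 10, East 73, West 10, Central 7, Coastal 10.
East has quota 71.376 (lower 71, upper 72) but receives 73 — outside the quota interval.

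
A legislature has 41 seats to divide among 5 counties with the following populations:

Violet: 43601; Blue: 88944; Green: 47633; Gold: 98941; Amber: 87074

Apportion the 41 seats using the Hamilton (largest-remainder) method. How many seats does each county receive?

Violet 5, Blue 10, Green 5, Gold 11, Amber 10

Standard divisor: 366193 ÷ 41 ≈ 8931.537.
Standard quotas: Violet 4.8817, Blue 9.9584, Green 5.3331, Gold 11.0777, Amber 9.7491.
Lower quotas: Violet 4, Blue 9, Green 5, Gold 11, Amber 9 (sum 38, leaving 3 seats).
Remainders in descending order: Blue 0.9584, Violet 0.8817, Amber 0.7491, Green 0.3331, Gold 0.0777.
The surplus seats go to Blue, Violet, Amber.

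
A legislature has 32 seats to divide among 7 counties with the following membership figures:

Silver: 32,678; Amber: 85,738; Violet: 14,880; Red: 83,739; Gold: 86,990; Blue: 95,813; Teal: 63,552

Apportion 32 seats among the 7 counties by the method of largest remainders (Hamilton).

The standard divisor is 463390/32 ≈ 14480.938.
Standard quotas: Silver 2.2566, Amber 5.9207, Violet 1.0276, Red 5.7827, Gold 6.0072, Blue 6.6165, Teal 4.3887.
Lower quotas: Silver 2, Amber 5, Violet 1, Red 5, Gold 6, Blue 6, Teal 4 (sum 29, leaving 3 seats).
Remainders in descending order: Amber 0.9207, Red 0.7827, Blue 0.6165, Teal 0.3887, Silver 0.2566, Violet 0.0276, Gold 0.0072.
The surplus seats go to Amber, Red, Blue.

Silver: 2, Amber: 6, Violet: 1, Red: 6, Gold: 6, Blue: 7, Teal: 4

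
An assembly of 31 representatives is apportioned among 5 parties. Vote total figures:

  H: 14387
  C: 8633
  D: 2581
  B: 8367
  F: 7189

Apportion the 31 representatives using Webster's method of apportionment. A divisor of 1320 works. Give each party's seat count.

With modified divisor 1320: modified quotas H 10.899, C 6.540, D 1.955, B 6.339, F 5.446.
Rounding to the nearest integer: H 11, C 7, D 2, B 6, F 5 (total 31).

H 11; C 7; D 2; B 6; F 5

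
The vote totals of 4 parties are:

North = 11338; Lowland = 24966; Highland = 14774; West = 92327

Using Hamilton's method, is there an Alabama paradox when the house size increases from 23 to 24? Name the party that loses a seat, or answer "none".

At 23 seats: North 2, Lowland 4, Highland 2, West 15.
At 24 seats: North 2, Lowland 4, Highland 3, West 15.
No party's allocation decreased.

none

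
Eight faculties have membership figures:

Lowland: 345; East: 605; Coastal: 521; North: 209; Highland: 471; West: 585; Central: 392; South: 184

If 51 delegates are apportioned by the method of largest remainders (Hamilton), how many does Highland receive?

7

The standard divisor is 3312/51 ≈ 64.941.
Standard quotas: Lowland 5.312, East 9.316, Coastal 8.023, North 3.218, Highland 7.253, West 9.008, Central 6.036, South 2.833.
Lower quotas: Lowland 5, East 9, Coastal 8, North 3, Highland 7, West 9, Central 6, South 2 (sum 49, leaving 2 seats).
Remainders in descending order: South 0.833, East 0.316, Lowland 0.312, Highland 0.253, North 0.218, Central 0.036, Coastal 0.023, West 0.008.
The surplus seats go to South, East.
Highland receives 7.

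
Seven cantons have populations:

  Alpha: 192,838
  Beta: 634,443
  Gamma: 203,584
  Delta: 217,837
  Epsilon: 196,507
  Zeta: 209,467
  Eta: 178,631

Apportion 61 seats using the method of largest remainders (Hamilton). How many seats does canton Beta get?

The standard divisor is 1833307/61 ≈ 30054.213.
Standard quotas: Alpha 6.4163, Beta 21.1100, Gamma 6.7739, Delta 7.2481, Epsilon 6.5384, Zeta 6.9696, Eta 5.9436.
Lower quotas: Alpha 6, Beta 21, Gamma 6, Delta 7, Epsilon 6, Zeta 6, Eta 5 (sum 57, leaving 4 seats).
Remainders in descending order: Zeta 0.9696, Eta 0.9436, Gamma 0.7739, Epsilon 0.5384, Alpha 0.4163, Delta 0.2481, Beta 0.1100.
The surplus seats go to Zeta, Eta, Gamma, Epsilon.
Beta receives 21.

21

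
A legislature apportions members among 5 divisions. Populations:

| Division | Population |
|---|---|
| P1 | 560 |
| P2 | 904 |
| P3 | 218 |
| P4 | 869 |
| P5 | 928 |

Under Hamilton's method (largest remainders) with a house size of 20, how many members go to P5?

Total 3479; standard divisor 3479/20 ≈ 173.95.
Standard quotas: P1 3.219, P2 5.197, P3 1.253, P4 4.996, P5 5.335.
Lower quotas: P1 3, P2 5, P3 1, P4 4, P5 5 (sum 18, leaving 2 seats).
Remainders in descending order: P4 0.996, P5 0.335, P3 0.253, P1 0.219, P2 0.197.
The surplus seats go to P4, P5.
P5 receives 6.

6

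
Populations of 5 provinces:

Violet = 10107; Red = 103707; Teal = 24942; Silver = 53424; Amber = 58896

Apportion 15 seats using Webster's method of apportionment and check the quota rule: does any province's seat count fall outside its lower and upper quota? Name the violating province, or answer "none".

none

Standard quotas: Violet 0.604, Red 6.196, Teal 1.490, Silver 3.192, Amber 3.519.
Webster allocation: Violet 1, Red 6, Teal 1, Silver 3, Amber 4.
Every allocation lies between the lower and upper quota.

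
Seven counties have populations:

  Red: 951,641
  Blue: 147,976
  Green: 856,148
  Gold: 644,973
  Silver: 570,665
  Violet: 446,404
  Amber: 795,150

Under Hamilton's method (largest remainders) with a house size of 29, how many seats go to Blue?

1

Standard divisor: 4412957 ÷ 29 ≈ 152170.931.
Standard quotas: Red 6.2538, Blue 0.9724, Green 5.6262, Gold 4.2385, Silver 3.7502, Violet 2.9336, Amber 5.2254.
Lower quotas: Red 6, Blue 0, Green 5, Gold 4, Silver 3, Violet 2, Amber 5 (sum 25, leaving 4 seats).
Remainders in descending order: Blue 0.9724, Violet 0.9336, Silver 0.7502, Green 0.6262, Red 0.2538, Gold 0.2385, Amber 0.2254.
Largest remainders: Blue, Violet, Silver, Green receive the extra seats.
Blue receives 1.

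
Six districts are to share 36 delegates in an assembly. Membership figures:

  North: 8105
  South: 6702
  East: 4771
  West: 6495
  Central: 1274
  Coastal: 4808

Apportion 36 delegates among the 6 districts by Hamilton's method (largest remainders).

North 9; South 8; East 5; West 7; Central 2; Coastal 5

The standard divisor is 32155/36 ≈ 893.194.
Standard quotas: North 9.0742, South 7.5034, East 5.3415, West 7.2717, Central 1.4263, Coastal 5.3829.
Lower quotas: North 9, South 7, East 5, West 7, Central 1, Coastal 5 (sum 34, leaving 2 seats).
Remainders in descending order: South 0.5034, Central 0.4263, Coastal 0.3829, East 0.3415, West 0.2717, North 0.0742.
Largest remainders: South, Central receive the extra seats.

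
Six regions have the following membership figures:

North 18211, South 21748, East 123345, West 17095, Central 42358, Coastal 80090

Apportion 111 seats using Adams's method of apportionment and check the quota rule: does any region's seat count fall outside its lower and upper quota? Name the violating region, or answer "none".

Standard quotas: North 6.675, South 7.971, East 45.209, West 6.266, Central 15.525, Coastal 29.355.
Adams allocation: North 7, South 8, East 44, West 7, Central 16, Coastal 29.
East has quota 45.209 (lower 45, upper 46) but receives 44 — outside the quota interval.

East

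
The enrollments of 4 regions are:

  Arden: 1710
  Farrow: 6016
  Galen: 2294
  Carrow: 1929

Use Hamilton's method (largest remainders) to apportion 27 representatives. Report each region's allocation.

Standard divisor: 11949 ÷ 27 ≈ 442.556.
Standard quotas: Arden 3.8639, Farrow 13.5938, Galen 5.1835, Carrow 4.3588.
Lower quotas: Arden 3, Farrow 13, Galen 5, Carrow 4 (sum 25, leaving 2 seats).
Remainders in descending order: Arden 0.8639, Farrow 0.5938, Carrow 0.3588, Galen 0.1835.
Largest remainders: Arden, Farrow receive the extra seats.

Arden=4, Farrow=14, Galen=5, Carrow=4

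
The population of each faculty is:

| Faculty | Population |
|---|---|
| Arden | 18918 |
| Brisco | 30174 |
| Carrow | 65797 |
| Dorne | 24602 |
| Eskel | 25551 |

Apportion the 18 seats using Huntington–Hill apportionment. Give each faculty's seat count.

With divisor 9418: modified quotas Arden 2.009, Brisco 3.204, Carrow 6.986, Dorne 2.612, Eskel 2.713.
Geometric-mean thresholds: Arden √(2·3)=2.449, Brisco √(3·4)=3.464, Carrow √(6·7)=6.481, Dorne √(2·3)=2.449, Eskel √(2·3)=2.449.
Each quota rounded against its threshold gives Arden 2, Brisco 3, Carrow 7, Dorne 3, Eskel 3 (total 18).

Arden: 2, Brisco: 3, Carrow: 7, Dorne: 3, Eskel: 3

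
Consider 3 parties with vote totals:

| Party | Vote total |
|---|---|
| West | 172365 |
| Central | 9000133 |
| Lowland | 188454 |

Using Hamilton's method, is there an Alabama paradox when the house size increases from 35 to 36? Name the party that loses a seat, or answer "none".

At 35 seats: West 0, Central 34, Lowland 1.
At 36 seats: West 1, Central 34, Lowland 1.
No party's allocation decreased.

none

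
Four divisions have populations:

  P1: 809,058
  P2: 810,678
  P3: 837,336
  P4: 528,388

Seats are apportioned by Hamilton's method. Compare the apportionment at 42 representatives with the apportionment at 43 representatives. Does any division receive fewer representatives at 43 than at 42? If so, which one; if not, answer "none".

P4

At 42 seats: P1 11, P2 11, P3 12, P4 8.
At 43 seats: P1 12, P2 12, P3 12, P4 7.
P4 drops from 8 to 7.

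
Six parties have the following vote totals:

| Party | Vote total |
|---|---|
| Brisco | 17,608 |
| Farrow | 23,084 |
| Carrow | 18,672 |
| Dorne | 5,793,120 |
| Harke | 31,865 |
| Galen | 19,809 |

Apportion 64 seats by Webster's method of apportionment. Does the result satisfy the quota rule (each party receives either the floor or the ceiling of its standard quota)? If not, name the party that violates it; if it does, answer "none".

Dorne

Standard quotas: Brisco 0.191, Farrow 0.250, Carrow 0.202, Dorne 62.796, Harke 0.345, Galen 0.215.
Webster allocation: Brisco 0, Farrow 0, Carrow 0, Dorne 64, Harke 0, Galen 0.
Dorne has quota 62.796 (lower 62, upper 63) but receives 64 — outside the quota interval.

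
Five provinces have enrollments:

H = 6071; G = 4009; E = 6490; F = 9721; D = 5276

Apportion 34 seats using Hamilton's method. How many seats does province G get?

4

The standard divisor is 31567/34 ≈ 928.441.
Standard quotas: H 6.5389, G 4.3180, E 6.9902, F 10.4702, D 5.6826.
Lower quotas: H 6, G 4, E 6, F 10, D 5 (sum 31, leaving 3 seats).
Remainders in descending order: E 0.9902, D 0.6826, H 0.5389, F 0.4702, G 0.3180.
The surplus seats go to E, D, H.
G receives 4.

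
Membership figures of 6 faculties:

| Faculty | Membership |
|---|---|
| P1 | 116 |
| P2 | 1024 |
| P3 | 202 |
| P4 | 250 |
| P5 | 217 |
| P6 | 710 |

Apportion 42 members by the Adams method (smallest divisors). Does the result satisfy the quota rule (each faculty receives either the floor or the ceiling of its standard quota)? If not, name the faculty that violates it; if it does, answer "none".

Standard quotas: P1 1.934, P2 17.073, P3 3.368, P4 4.168, P5 3.618, P6 11.838.
Adams allocation: P1 2, P2 16, P3 4, P4 4, P5 4, P6 12.
P2 has quota 17.073 (lower 17, upper 18) but receives 16 — outside the quota interval.

P2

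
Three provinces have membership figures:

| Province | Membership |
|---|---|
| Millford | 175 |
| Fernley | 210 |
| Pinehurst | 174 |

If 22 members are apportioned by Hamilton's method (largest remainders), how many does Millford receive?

7

Total 559; standard divisor 559/22 ≈ 25.409.
Standard quotas: Millford 6.887, Fernley 8.265, Pinehurst 6.848.
Lower quotas: Millford 6, Fernley 8, Pinehurst 6 (sum 20, leaving 2 seats).
Remainders in descending order: Millford 0.887, Pinehurst 0.848, Fernley 0.265.
Largest remainders: Millford, Pinehurst receive the extra seats.
Millford receives 7.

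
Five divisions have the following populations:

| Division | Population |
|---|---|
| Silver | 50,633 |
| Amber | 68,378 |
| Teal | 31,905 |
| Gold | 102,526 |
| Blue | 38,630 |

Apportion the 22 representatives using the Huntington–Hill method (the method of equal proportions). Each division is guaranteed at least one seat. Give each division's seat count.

Silver 4; Amber 5; Teal 2; Gold 8; Blue 3

With divisor 13363: modified quotas Silver 3.789, Amber 5.117, Teal 2.388, Gold 7.672, Blue 2.891.
Geometric-mean thresholds: Silver √(3·4)=3.464, Amber √(5·6)=5.477, Teal √(2·3)=2.449, Gold √(7·8)=7.483, Blue √(2·3)=2.449.
Each quota rounded against its threshold gives Silver 4, Amber 5, Teal 2, Gold 8, Blue 3 (total 22).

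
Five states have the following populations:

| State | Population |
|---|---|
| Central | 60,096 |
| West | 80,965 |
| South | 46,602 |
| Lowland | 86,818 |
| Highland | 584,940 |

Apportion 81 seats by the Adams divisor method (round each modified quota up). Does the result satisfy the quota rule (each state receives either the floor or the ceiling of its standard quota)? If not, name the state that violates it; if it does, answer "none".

Highland

Standard quotas: Central 5.664, West 7.631, South 4.392, Lowland 8.183, Highland 55.130.
Adams allocation: Central 6, West 8, South 5, Lowland 8, Highland 54.
Highland has quota 55.130 (lower 55, upper 56) but receives 54 — outside the quota interval.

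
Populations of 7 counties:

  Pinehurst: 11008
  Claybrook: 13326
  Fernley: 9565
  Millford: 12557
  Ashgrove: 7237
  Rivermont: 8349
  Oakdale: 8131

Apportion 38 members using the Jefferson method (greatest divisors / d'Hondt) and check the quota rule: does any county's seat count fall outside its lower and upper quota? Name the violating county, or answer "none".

Standard quotas: Pinehurst 5.961, Claybrook 7.216, Fernley 5.180, Millford 6.800, Ashgrove 3.919, Rivermont 4.521, Oakdale 4.403.
Jefferson allocation: Pinehurst 6, Claybrook 7, Fernley 5, Millford 7, Ashgrove 4, Rivermont 5, Oakdale 4.
Every allocation lies between the lower and upper quota.

none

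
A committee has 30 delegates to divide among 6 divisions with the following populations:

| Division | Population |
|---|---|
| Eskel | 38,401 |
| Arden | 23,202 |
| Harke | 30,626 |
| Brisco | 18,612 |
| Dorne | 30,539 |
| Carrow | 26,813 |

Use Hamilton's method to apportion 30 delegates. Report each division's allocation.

Eskel 7, Arden 4, Harke 6, Brisco 3, Dorne 5, Carrow 5

The standard divisor is 168193/30 ≈ 5606.433.
Standard quotas: Eskel 6.8495, Arden 4.1385, Harke 5.4627, Brisco 3.3198, Dorne 5.4471, Carrow 4.7825.
Lower quotas: Eskel 6, Arden 4, Harke 5, Brisco 3, Dorne 5, Carrow 4 (sum 27, leaving 3 seats).
Remainders in descending order: Eskel 0.8495, Carrow 0.7825, Harke 0.4627, Dorne 0.4471, Brisco 0.3198, Arden 0.1385.
Largest remainders: Eskel, Carrow, Harke receive the extra seats.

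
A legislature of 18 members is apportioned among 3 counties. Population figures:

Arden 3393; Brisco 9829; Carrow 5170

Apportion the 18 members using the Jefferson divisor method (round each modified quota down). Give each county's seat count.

Standard divisor 18392/18 ≈ 1021.778; standard quotas: Arden 3.321, Brisco 9.620, Carrow 5.060.
Rounding down gives 3, 9, 5 = 17 seats, so the divisor must be adjusted.
With modified divisor 900: modified quotas Arden 3.770, Brisco 10.921, Carrow 5.744.
Rounding down: Arden 3, Brisco 10, Carrow 5 (total 18).

Arden 3, Brisco 10, Carrow 5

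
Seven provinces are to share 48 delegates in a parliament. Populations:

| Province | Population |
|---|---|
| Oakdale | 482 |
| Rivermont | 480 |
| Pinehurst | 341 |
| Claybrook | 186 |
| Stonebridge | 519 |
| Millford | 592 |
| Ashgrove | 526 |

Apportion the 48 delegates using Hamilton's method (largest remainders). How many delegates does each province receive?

Oakdale=8; Rivermont=7; Pinehurst=5; Claybrook=3; Stonebridge=8; Millford=9; Ashgrove=8

Total 3126; standard divisor 3126/48 ≈ 65.125.
Standard quotas: Oakdale 7.401, Rivermont 7.370, Pinehurst 5.236, Claybrook 2.856, Stonebridge 7.969, Millford 9.090, Ashgrove 8.077.
Lower quotas: Oakdale 7, Rivermont 7, Pinehurst 5, Claybrook 2, Stonebridge 7, Millford 9, Ashgrove 8 (sum 45, leaving 3 seats).
Remainders in descending order: Stonebridge 0.969, Claybrook 0.856, Oakdale 0.401, Rivermont 0.370, Pinehurst 0.236, Millford 0.090, Ashgrove 0.077.
The surplus seats go to Stonebridge, Claybrook, Oakdale.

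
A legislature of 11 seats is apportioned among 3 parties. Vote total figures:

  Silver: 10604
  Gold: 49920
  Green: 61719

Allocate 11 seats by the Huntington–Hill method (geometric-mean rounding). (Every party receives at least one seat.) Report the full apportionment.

Silver: 1, Gold: 4, Green: 6

With divisor 11215: modified quotas Silver 0.946, Gold 4.451, Green 5.503.
Geometric-mean thresholds: Silver (min 1), Gold √(4·5)=4.472, Green √(5·6)=5.477.
Each quota rounded against its threshold gives Silver 1, Gold 4, Green 6 (total 11).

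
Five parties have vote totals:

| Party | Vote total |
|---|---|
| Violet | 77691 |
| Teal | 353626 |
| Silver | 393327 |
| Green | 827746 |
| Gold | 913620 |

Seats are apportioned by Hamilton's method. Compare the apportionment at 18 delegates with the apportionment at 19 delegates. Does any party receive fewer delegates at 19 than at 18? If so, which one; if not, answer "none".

At 18 seats: Violet 1, Teal 2, Silver 3, Green 6, Gold 6.
At 19 seats: Violet 0, Teal 3, Silver 3, Green 6, Gold 7.
Violet drops from 1 to 0.

Violet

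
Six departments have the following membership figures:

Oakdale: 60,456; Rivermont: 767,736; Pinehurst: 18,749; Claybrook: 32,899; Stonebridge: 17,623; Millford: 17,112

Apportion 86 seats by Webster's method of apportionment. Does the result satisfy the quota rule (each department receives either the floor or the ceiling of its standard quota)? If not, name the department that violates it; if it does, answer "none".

Standard quotas: Oakdale 5.685, Rivermont 72.192, Pinehurst 1.763, Claybrook 3.094, Stonebridge 1.657, Millford 1.609.
Webster allocation: Oakdale 6, Rivermont 71, Pinehurst 2, Claybrook 3, Stonebridge 2, Millford 2.
Rivermont has quota 72.192 (lower 72, upper 73) but receives 71 — outside the quota interval.

Rivermont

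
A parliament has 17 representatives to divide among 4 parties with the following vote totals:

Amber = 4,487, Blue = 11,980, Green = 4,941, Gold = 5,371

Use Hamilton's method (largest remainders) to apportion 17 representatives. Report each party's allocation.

The standard divisor is 26779/17 ≈ 1575.235.
Standard quotas: Amber 2.8485, Blue 7.6052, Green 3.1367, Gold 3.4096.
Lower quotas: Amber 2, Blue 7, Green 3, Gold 3 (sum 15, leaving 2 seats).
Remainders in descending order: Amber 0.8485, Blue 0.6052, Gold 0.4096, Green 0.1367.
Largest remainders: Amber, Blue receive the extra seats.

Amber: 3, Blue: 8, Green: 3, Gold: 3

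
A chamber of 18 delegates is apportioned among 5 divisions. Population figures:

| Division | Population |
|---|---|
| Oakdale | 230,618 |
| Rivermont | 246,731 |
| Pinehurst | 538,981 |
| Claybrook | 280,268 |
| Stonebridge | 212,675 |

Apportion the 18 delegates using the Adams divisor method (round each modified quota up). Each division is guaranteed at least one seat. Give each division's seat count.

Oakdale=3, Rivermont=3, Pinehurst=6, Claybrook=3, Stonebridge=3

Standard divisor 1509273/18 ≈ 83848.5; standard quotas: Oakdale 2.750, Rivermont 2.943, Pinehurst 6.428, Claybrook 3.343, Stonebridge 2.536.
Rounding up gives 3, 3, 7, 4, 3 = 20 seats, so the divisor must be adjusted.
With modified divisor 99900: modified quotas Oakdale 2.308, Rivermont 2.470, Pinehurst 5.395, Claybrook 2.805, Stonebridge 2.129.
Rounding up: Oakdale 3, Rivermont 3, Pinehurst 6, Claybrook 3, Stonebridge 3 (total 18).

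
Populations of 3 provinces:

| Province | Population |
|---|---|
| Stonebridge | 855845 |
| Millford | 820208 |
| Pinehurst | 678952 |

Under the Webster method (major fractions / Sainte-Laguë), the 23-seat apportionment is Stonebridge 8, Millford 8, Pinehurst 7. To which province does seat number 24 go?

Stonebridge

Priority for the next seat is population ÷ (current seats + 0.5).
Priorities: Stonebridge 100687.647, Millford 96495.059, Pinehurst 90526.933.
Highest priority: Stonebridge.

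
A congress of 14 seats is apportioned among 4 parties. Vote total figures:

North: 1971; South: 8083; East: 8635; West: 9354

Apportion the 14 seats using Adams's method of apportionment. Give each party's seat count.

Standard divisor 28043/14 ≈ 2003.071; standard quotas: North 0.984, South 4.035, East 4.311, West 4.670.
Rounding up gives 1, 5, 5, 5 = 16 seats, so the divisor must be adjusted.
With modified divisor 2200: modified quotas North 0.896, South 3.674, East 3.925, West 4.252.
Rounding up: North 1, South 4, East 4, West 5 (total 14).

North 1, South 4, East 4, West 5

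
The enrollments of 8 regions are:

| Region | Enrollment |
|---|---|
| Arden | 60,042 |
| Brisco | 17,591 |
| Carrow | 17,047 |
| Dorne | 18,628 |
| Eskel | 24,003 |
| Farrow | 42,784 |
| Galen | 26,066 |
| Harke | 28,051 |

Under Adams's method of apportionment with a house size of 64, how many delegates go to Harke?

8

Standard divisor 234212/64 ≈ 3659.562; standard quotas: Arden 16.407, Brisco 4.807, Carrow 4.658, Dorne 5.090, Eskel 6.559, Farrow 11.691, Galen 7.123, Harke 7.665.
Rounding up gives 17, 5, 5, 6, 7, 12, 8, 8 = 68 seats, so the divisor must be adjusted.
With modified divisor 3900: modified quotas Arden 15.395, Brisco 4.511, Carrow 4.371, Dorne 4.776, Eskel 6.155, Farrow 10.970, Galen 6.684, Harke 7.193.
Rounding up: Arden 16, Brisco 5, Carrow 5, Dorne 5, Eskel 7, Farrow 11, Galen 7, Harke 8 (total 64).
Harke receives 8.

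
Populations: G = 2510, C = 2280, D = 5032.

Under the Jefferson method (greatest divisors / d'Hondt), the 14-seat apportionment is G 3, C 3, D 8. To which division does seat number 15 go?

G

Priority for the next seat is population ÷ (current seats + 1).
Priorities: G 627.500, C 570.000, D 559.111.
Highest priority: G.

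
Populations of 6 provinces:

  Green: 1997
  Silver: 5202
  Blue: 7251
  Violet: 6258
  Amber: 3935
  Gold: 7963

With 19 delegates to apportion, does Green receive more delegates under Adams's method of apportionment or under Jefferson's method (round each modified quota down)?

Adams: Green 2, Silver 3, Blue 4, Violet 4, Amber 2, Gold 4.
Jefferson: Green 1, Silver 3, Blue 4, Violet 4, Amber 2, Gold 5.
Green gets 2 under Adams and 1 under Jefferson.

Adams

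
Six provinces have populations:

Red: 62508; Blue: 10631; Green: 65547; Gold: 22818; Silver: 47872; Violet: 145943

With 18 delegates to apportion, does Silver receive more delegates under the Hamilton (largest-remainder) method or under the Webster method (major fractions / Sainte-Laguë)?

Hamilton

Hamilton: Red 3, Blue 1, Green 3, Gold 1, Silver 3, Violet 7.
Webster: Red 3, Blue 1, Green 3, Gold 1, Silver 2, Violet 8.
Silver gets 3 under Hamilton and 2 under Webster.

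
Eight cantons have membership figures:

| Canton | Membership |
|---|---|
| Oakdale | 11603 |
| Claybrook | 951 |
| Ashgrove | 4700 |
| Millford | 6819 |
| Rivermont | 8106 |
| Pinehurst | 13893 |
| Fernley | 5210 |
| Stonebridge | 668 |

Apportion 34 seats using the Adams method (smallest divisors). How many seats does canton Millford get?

4

Standard divisor 51950/34 ≈ 1527.941; standard quotas: Oakdale 7.594, Claybrook 0.622, Ashgrove 3.076, Millford 4.463, Rivermont 5.305, Pinehurst 9.093, Fernley 3.410, Stonebridge 0.437.
Rounding up gives 8, 1, 4, 5, 6, 10, 4, 1 = 39 seats, so the divisor must be adjusted.
With modified divisor 1720: modified quotas Oakdale 6.746, Claybrook 0.553, Ashgrove 2.733, Millford 3.965, Rivermont 4.713, Pinehurst 8.077, Fernley 3.029, Stonebridge 0.388.
Rounding up: Oakdale 7, Claybrook 1, Ashgrove 3, Millford 4, Rivermont 5, Pinehurst 9, Fernley 4, Stonebridge 1 (total 34).
Millford receives 4.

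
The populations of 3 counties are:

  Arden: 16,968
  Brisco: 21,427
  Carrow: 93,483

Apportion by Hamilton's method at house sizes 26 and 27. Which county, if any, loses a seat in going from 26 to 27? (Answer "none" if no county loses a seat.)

none

At 26 seats: Arden 3, Brisco 4, Carrow 19.
At 27 seats: Arden 4, Brisco 4, Carrow 19.
No county's allocation decreased.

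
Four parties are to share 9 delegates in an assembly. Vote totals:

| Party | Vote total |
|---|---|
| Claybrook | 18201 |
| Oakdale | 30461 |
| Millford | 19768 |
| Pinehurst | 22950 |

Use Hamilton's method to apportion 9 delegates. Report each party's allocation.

Standard divisor: 91380 ÷ 9 ≈ 10153.333.
Standard quotas: Claybrook 1.7926, Oakdale 3.0001, Millford 1.9469, Pinehurst 2.2603.
Lower quotas: Claybrook 1, Oakdale 3, Millford 1, Pinehurst 2 (sum 7, leaving 2 seats).
Remainders in descending order: Millford 0.9469, Claybrook 0.7926, Pinehurst 0.2603, Oakdale 0.0001.
Largest remainders: Millford, Claybrook receive the extra seats.

Claybrook 2; Oakdale 3; Millford 2; Pinehurst 2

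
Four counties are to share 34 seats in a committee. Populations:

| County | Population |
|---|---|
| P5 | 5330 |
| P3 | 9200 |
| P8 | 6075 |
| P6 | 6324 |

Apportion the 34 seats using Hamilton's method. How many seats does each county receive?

Total 26929; standard divisor 26929/34 ≈ 792.029.
Standard quotas: P5 6.7295, P3 11.6157, P8 7.6702, P6 7.9846.
Lower quotas: P5 6, P3 11, P8 7, P6 7 (sum 31, leaving 3 seats).
Remainders in descending order: P6 0.9846, P5 0.7295, P8 0.6702, P3 0.6157.
The surplus seats go to P6, P5, P8.

P5=7, P3=11, P8=8, P6=8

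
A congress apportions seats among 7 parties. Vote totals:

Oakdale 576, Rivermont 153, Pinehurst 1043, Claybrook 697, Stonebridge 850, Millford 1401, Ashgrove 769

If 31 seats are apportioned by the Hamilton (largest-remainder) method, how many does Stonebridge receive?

5

Standard divisor: 5489 ÷ 31 ≈ 177.065.
Standard quotas: Oakdale 3.253, Rivermont 0.864, Pinehurst 5.891, Claybrook 3.936, Stonebridge 4.801, Millford 7.912, Ashgrove 4.343.
Lower quotas: Oakdale 3, Rivermont 0, Pinehurst 5, Claybrook 3, Stonebridge 4, Millford 7, Ashgrove 4 (sum 26, leaving 5 seats).
Remainders in descending order: Claybrook 0.936, Millford 0.912, Pinehurst 0.891, Rivermont 0.864, Stonebridge 0.801, Ashgrove 0.343, Oakdale 0.253.
The surplus seats go to Claybrook, Millford, Pinehurst, Rivermont, Stonebridge.
Stonebridge receives 5.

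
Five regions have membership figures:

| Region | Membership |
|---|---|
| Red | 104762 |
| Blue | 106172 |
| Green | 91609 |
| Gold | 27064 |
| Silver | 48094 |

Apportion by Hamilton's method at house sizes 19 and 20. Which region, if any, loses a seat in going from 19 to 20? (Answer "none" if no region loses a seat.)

At 19 seats: Red 5, Blue 5, Green 5, Gold 1, Silver 3.
At 20 seats: Red 6, Blue 6, Green 5, Gold 1, Silver 2.
Silver drops from 3 to 2.

Silver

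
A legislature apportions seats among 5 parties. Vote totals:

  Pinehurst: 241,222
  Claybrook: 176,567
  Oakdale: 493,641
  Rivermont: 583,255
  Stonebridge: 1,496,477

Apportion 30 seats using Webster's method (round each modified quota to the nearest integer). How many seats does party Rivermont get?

Standard divisor 2991162/30 ≈ 99705.4; standard quotas: Pinehurst 2.419, Claybrook 1.771, Oakdale 4.951, Rivermont 5.850, Stonebridge 15.009.
Rounding to the nearest integer gives Pinehurst 2, Claybrook 2, Oakdale 5, Rivermont 6, Stonebridge 15 — total 30, matching the house size, so no adjustment is needed.
Rivermont receives 6.

6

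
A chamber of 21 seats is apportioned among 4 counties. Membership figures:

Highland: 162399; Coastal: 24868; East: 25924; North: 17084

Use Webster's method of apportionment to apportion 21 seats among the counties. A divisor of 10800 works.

Highland 15; Coastal 2; East 2; North 2

With modified divisor 10800: modified quotas Highland 15.037, Coastal 2.303, East 2.400, North 1.582.
Rounding to the nearest integer: Highland 15, Coastal 2, East 2, North 2 (total 21).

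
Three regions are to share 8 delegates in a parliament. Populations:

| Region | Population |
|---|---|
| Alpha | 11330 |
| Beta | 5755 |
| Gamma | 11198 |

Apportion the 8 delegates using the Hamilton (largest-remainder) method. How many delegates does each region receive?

Alpha 3, Beta 2, Gamma 3

Total 28283; standard divisor 28283/8 ≈ 3535.375.
Standard quotas: Alpha 3.2048, Beta 1.6278, Gamma 3.1674.
Lower quotas: Alpha 3, Beta 1, Gamma 3 (sum 7, leaving 1 seat).
Remainders in descending order: Beta 0.6278, Alpha 0.2048, Gamma 0.1674.
Largest remainder: Beta receives the extra seat.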